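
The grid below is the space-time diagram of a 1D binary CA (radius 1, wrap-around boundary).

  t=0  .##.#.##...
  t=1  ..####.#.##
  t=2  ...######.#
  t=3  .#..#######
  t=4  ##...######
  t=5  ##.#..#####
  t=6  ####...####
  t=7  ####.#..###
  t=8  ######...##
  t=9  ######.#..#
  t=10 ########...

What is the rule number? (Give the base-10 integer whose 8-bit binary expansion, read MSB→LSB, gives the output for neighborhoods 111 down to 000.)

229

  ### -> #   bit 7 = 1  t=1,i=3
  ##. -> #   bit 6 = 1  t=0,i=2
  #.# -> #   bit 5 = 1  t=0,i=3
  #.. -> .   bit 4 = 0  t=0,i=8
  .## -> .   bit 3 = 0  t=0,i=1
  .#. -> #   bit 2 = 1  t=0,i=4
  ..# -> .   bit 1 = 0  t=0,i=0
  ... -> #   bit 0 = 1  t=0,i=9
  bits 11100101 = 229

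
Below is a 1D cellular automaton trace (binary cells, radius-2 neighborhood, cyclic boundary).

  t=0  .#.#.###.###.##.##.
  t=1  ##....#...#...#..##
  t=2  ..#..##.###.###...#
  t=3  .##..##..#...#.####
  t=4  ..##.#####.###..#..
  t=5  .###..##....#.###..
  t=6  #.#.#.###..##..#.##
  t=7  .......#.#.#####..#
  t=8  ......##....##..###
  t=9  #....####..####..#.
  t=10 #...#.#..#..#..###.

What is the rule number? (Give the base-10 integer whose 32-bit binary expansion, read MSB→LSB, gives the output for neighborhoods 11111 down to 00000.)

  [31] ##### => #  t=4,i=7
  [30] ####. => .  t=1,i=0
  [29] ###.# => .  t=0,i=7
  [28] ###.. => .  t=1,i=1
  [27] ##.## => .  t=0,i=8
  [26] ##.#. => .  t=6,i=1
  [25] ##..# => #  t=0,i=18
  [24] ##... => #  t=1,i=2
  [23] #.### => .  t=0,i=5
  [22] #.##. => .  t=0,i=13
  [21] #.#.# => .  t=0,i=3
  [20] #.#.. => #  t=9,i=0
  [19] #..## => .  t=1,i=16
  [18] #..#. => #  t=0,i=0
  [17] #...# => #  t=1,i=8
  [16] #.... => .  t=1,i=3
  [15] .#### => #  t=1,i=18
  [14] .###. => #  t=0,i=6
  [13] .##.# => #  t=0,i=14
  [12] .##.. => #  t=0,i=17
  [11] .#.## => .  t=0,i=4
  [10] .#.#. => .  t=0,i=2
  [9] .#..# => .  t=1,i=15
  [8] .#... => .  t=1,i=7
  [7] ..### => .  t=1,i=17
  [6] ..##. => #  t=2,i=5
  [5] ..#.# => #  t=0,i=1
  [4] ..#.. => #  t=1,i=6
  [3] ...## => #  t=4,i=1
  [2] ...#. => #  t=1,i=5
  [1] ....# => .  t=1,i=4
  [0] ..... => .  t=7,i=2
  bits 10000011000101101111000001111100 = 2199318652

2199318652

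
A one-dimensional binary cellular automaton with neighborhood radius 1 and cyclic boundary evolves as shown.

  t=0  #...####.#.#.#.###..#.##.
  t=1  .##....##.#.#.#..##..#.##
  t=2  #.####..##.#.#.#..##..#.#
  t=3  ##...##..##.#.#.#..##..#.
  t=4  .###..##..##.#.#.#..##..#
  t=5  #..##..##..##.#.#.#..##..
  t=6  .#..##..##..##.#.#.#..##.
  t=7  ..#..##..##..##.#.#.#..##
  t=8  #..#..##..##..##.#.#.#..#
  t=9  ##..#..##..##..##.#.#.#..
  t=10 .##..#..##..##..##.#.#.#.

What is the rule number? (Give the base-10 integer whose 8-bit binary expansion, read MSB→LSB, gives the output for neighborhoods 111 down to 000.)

113

  [7] ### => .  t=0,i=5
  [6] ##. => #  t=0,i=7
  [5] #.# => #  t=0,i=8
  [4] #.. => #  t=0,i=1
  [3] .## => .  t=0,i=4
  [2] .#. => .  t=0,i=0
  [1] ..# => .  t=0,i=3
  [0] ... => #  t=0,i=2
  bits 01110001 = 113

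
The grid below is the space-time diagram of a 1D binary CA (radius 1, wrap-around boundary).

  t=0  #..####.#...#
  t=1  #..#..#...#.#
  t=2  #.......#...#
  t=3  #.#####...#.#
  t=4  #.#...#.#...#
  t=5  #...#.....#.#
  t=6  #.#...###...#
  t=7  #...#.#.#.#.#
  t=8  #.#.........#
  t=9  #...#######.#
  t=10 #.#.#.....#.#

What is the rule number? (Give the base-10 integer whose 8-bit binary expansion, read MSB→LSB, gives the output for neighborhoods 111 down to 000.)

73

  [7] ### => .  t=0,i=4
  [6] ##. => #  t=0,i=0
  [5] #.# => .  t=0,i=7
  [4] #.. => .  t=0,i=1
  [3] .## => #  t=0,i=3
  [2] .#. => .  t=0,i=8
  [1] ..# => .  t=0,i=2
  [0] ... => #  t=0,i=10
  bits 01001001 = 73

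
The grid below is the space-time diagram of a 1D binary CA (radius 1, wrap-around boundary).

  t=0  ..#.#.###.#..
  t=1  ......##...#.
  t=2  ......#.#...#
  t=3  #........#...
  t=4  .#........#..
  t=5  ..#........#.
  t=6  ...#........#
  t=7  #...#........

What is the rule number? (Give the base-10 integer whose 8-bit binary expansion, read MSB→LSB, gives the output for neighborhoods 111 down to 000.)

152

  ### -> #   bit 7 = 1  t=0,i=7
  ##. -> .   bit 6 = 0  t=0,i=8
  #.# -> .   bit 5 = 0  t=0,i=3
  #.. -> #   bit 4 = 1  t=0,i=11
  .## -> #   bit 3 = 1  t=0,i=6
  .#. -> .   bit 2 = 0  t=0,i=2
  ..# -> .   bit 1 = 0  t=0,i=1
  ... -> .   bit 0 = 0  t=0,i=0
  bits 10011000 = 152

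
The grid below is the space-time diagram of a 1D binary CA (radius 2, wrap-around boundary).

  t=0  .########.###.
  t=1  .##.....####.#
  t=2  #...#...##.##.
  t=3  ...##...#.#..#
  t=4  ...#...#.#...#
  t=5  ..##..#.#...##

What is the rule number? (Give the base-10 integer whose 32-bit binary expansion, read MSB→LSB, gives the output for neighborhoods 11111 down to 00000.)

  ##### -> .   bit 31 = 0  t=0,i=3
  ####. -> .   bit 30 = 0  t=0,i=7
  ###.# -> #   bit 29 = 1  t=0,i=8
  ###.. -> .   bit 28 = 0  t=0,i=12
  ##.## -> #   bit 27 = 1  t=0,i=9
  ##.#. -> #   bit 26 = 1  t=1,i=12
  ##..# -> #   bit 25 = 1  t=0,i=13
  ##... -> .   bit 24 = 0  t=1,i=3
  #.### -> #   bit 23 = 1  t=0,i=10
  #.##. -> .   bit 22 = 0  t=1,i=1
  #.#.# -> .   bit 21 = 0  t=1,i=13
  #.#.. -> .   bit 20 = 0  t=2,i=0
  #..## -> .   bit 19 = 0  t=0,i=0
  #..#. -> .   bit 18 = 0  t=3,i=12
  #...# -> .   bit 17 = 0  t=2,i=2
  #.... -> #   bit 16 = 1  t=1,i=4
  .#### -> #   bit 15 = 1  t=0,i=2
  .###. -> #   bit 14 = 1  t=0,i=11
  .##.# -> .   bit 13 = 0  t=2,i=9
  .##.. -> .   bit 12 = 0  t=1,i=2
  .#.## -> #   bit 11 = 1  t=1,i=0
  .#.#. -> #   bit 10 = 1  t=3,i=9
  .#..# -> .   bit 9 = 0  t=3,i=11
  .#... -> .   bit 8 = 0  t=2,i=1
  ..### -> #   bit 7 = 1  t=0,i=1
  ..##. -> #   bit 6 = 1  t=2,i=8
  ..#.# -> .   bit 5 = 0  t=3,i=8
  ..#.. -> #   bit 4 = 1  t=2,i=4
  ...## -> .   bit 3 = 0  t=1,i=7
  ...#. -> #   bit 2 = 1  t=2,i=3
  ....# -> .   bit 1 = 0  t=1,i=6
  ..... -> .   bit 0 = 0  t=1,i=5
  bits 00101110100000011100110011010100 = 780258516

780258516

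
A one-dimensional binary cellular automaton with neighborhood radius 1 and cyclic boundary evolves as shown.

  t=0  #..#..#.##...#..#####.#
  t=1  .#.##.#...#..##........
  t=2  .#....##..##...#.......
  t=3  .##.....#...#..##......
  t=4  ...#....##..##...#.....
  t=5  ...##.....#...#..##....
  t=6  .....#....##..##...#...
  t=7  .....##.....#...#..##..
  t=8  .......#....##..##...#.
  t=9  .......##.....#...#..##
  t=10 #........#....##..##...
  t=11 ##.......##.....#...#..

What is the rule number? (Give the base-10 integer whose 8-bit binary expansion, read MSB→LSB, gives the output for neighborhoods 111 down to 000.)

20

  nb ###: next=.  (t=0,i=17, bit7=0)
  nb ##.: next=.  (t=0,i=0, bit6=0)
  nb #.#: next=.  (t=0,i=7, bit5=0)
  nb #..: next=#  (t=0,i=1, bit4=1)
  nb .##: next=.  (t=0,i=8, bit3=0)
  nb .#.: next=#  (t=0,i=3, bit2=1)
  nb ..#: next=.  (t=0,i=2, bit1=0)
  nb ...: next=.  (t=0,i=11, bit0=0)
  bits 00010100 = 20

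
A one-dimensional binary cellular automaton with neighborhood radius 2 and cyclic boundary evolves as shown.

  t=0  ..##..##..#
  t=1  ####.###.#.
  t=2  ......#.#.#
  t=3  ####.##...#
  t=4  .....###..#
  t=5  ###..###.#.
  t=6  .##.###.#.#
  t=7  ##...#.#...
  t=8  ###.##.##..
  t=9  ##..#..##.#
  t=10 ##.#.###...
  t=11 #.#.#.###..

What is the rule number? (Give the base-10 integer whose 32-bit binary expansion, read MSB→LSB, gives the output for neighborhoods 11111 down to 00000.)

358439909

  nb #####: next=.  (t=3,i=1, bit31=0)
  nb ####.: next=.  (t=1,i=2, bit30=0)
  nb ###.#: next=.  (t=1,i=3, bit29=0)
  nb ###..: next=#  (t=4,i=7, bit28=1)
  nb ##.##: next=.  (t=1,i=4, bit27=0)
  nb ##.#.: next=#  (t=1,i=8, bit26=1)
  nb ##..#: next=.  (t=0,i=4, bit25=0)
  nb ##...: next=#  (t=3,i=7, bit24=1)
  nb #.###: next=.  (t=1,i=0, bit23=0)
  nb #.##.: next=#  (t=3,i=5, bit22=1)
  nb #.#.#: next=.  (t=1,i=9, bit21=0)
  nb #.#..: next=#  (t=2,i=10, bit20=1)
  nb #..##: next=#  (t=0,i=1, bit19=1)
  nb #..#.: next=#  (t=0,i=9, bit18=1)
  nb #...#: next=.  (t=3,i=8, bit17=0)
  nb #....: next=#  (t=2,i=1, bit16=1)
  nb .####: next=.  (t=1,i=1, bit15=0)
  nb .###.: next=#  (t=1,i=6, bit14=1)
  nb .##.#: next=.  (t=6,i=2, bit13=0)
  nb .##..: next=#  (t=0,i=3, bit12=1)
  nb .#.##: next=#  (t=1,i=10, bit11=1)
  nb .#.#.: next=.  (t=2,i=7, bit10=0)
  nb .#..#: next=#  (t=0,i=0, bit9=1)
  nb .#...: next=#  (t=2,i=0, bit8=1)
  nb ..###: next=#  (t=3,i=10, bit7=1)
  nb ..##.: next=#  (t=0,i=2, bit6=1)
  nb ..#.#: next=#  (t=2,i=6, bit5=1)
  nb ..#..: next=.  (t=0,i=10, bit4=0)
  nb ...##: next=.  (t=3,i=9, bit3=0)
  nb ...#.: next=#  (t=2,i=5, bit2=1)
  nb ....#: next=.  (t=2,i=4, bit1=0)
  nb .....: next=#  (t=2,i=2, bit0=1)
  bits 00010101010111010101101111100101 = 358439909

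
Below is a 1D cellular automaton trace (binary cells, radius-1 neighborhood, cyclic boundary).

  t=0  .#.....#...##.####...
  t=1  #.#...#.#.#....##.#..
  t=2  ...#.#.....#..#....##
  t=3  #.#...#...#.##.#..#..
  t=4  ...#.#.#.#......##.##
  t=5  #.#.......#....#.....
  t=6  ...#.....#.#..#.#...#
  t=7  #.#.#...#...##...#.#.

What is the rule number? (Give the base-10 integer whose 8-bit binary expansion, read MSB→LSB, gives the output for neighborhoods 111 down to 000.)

  ###|#  b7=1 t=0,i=15
  ##.|.  b6=0 t=0,i=12
  #.#|.  b5=0 t=0,i=13
  #..|#  b4=1 t=0,i=2
  .##|.  b3=0 t=0,i=11
  .#.|.  b2=0 t=0,i=1
  ..#|#  b1=1 t=0,i=0
  ...|.  b0=0 t=0,i=3
  bits 10010010 = 146

146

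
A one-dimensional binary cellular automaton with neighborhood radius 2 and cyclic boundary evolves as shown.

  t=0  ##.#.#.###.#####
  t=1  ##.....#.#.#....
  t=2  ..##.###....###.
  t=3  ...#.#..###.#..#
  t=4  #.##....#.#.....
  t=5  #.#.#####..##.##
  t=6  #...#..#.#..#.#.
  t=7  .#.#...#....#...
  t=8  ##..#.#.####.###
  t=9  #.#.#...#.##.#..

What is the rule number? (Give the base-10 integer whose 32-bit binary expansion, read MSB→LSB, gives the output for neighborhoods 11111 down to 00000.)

1673601446

  ##### -> .   bit 31 = 0  t=0,i=13
  ####. -> #   bit 30 = 1  t=0,i=0
  ###.# -> #   bit 29 = 1  t=0,i=1
  ###.. -> .   bit 28 = 0  t=2,i=7
  ##.## -> .   bit 27 = 0  t=0,i=10
  ##.#. -> .   bit 26 = 0  t=0,i=2
  ##..# -> #   bit 25 = 1  t=5,i=9
  ##... -> #   bit 24 = 1  t=1,i=2
  #.### -> #   bit 23 = 1  t=0,i=7
  #.##. -> #   bit 22 = 1  t=4,i=2
  #.#.# -> .   bit 21 = 0  t=0,i=3
  #.#.. -> .   bit 20 = 0  t=1,i=11
  #..## -> .   bit 19 = 0  t=3,i=7
  #..#. -> .   bit 18 = 0  t=3,i=14
  #...# -> .   bit 17 = 0  t=2,i=0
  #.... -> #   bit 16 = 1  t=1,i=3
  .#### -> .   bit 15 = 0  t=0,i=12
  .###. -> .   bit 14 = 0  t=0,i=8
  .##.# -> #   bit 13 = 1  t=2,i=3
  .##.. -> .   bit 12 = 0  t=1,i=1
  .#.## -> .   bit 11 = 0  t=0,i=6
  .#.#. -> .   bit 10 = 0  t=0,i=4
  .#..# -> .   bit 9 = 0  t=3,i=6
  .#... -> #   bit 8 = 1  t=1,i=12
  ..### -> #   bit 7 = 1  t=2,i=12
  ..##. -> .   bit 6 = 0  t=1,i=0
  ..#.# -> #   bit 5 = 1  t=1,i=7
  ..#.. -> .   bit 4 = 0  t=3,i=15
  ...## -> .   bit 3 = 0  t=1,i=15
  ...#. -> #   bit 2 = 1  t=1,i=6
  ....# -> #   bit 1 = 1  t=1,i=5
  ..... -> .   bit 0 = 0  t=1,i=4
  bits 01100011110000010010000110100110 = 1673601446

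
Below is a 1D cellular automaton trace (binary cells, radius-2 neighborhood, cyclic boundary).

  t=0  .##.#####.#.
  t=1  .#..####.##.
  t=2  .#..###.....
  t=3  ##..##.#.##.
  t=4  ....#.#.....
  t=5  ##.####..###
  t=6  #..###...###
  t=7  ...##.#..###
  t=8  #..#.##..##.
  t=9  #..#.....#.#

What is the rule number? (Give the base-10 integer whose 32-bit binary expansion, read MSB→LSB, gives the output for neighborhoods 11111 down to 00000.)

  ##### -> #   bit 31 = 1  t=0,i=6
  ####. -> #   bit 30 = 1  t=0,i=7
  ###.# -> .   bit 29 = 0  t=0,i=8
  ###.. -> .   bit 28 = 0  t=2,i=6
  ##.## -> .   bit 27 = 0  t=0,i=3
  ##.#. -> #   bit 26 = 1  t=0,i=9
  ##..# -> .   bit 25 = 0  t=1,i=11
  ##... -> #   bit 24 = 1  t=2,i=7
  #.### -> #   bit 23 = 1  t=0,i=4
  #.##. -> .   bit 22 = 0  t=1,i=9
  #.#.# -> .   bit 21 = 0  t=3,i=7
  #.#.. -> #   bit 20 = 1  t=0,i=10
  #..## -> .   bit 19 = 0  t=0,i=0
  #..#. -> .   bit 18 = 0  t=1,i=0
  #...# -> .   bit 17 = 0  t=6,i=7
  #.... -> .   bit 16 = 0  t=2,i=8
  .#### -> #   bit 15 = 1  t=0,i=5
  .###. -> #   bit 14 = 1  t=2,i=5
  .##.# -> .   bit 13 = 0  t=0,i=2
  .##.. -> .   bit 12 = 0  t=1,i=10
  .#.## -> .   bit 11 = 0  t=3,i=8
  .#.#. -> #   bit 10 = 1  t=4,i=5
  .#..# -> .   bit 9 = 0  t=0,i=11
  .#... -> .   bit 8 = 0  t=4,i=7
  ..### -> #   bit 7 = 1  t=1,i=4
  ..##. -> #   bit 6 = 1  t=0,i=1
  ..#.# -> #   bit 5 = 1  t=4,i=4
  ..#.. -> #   bit 4 = 1  t=1,i=1
  ...## -> .   bit 3 = 0  t=6,i=8
  ...#. -> #   bit 2 = 1  t=2,i=0
  ....# -> .   bit 1 = 0  t=2,i=11
  ..... -> #   bit 0 = 1  t=2,i=9
  bits 11000101100100001100010011110101 = 3314599157

3314599157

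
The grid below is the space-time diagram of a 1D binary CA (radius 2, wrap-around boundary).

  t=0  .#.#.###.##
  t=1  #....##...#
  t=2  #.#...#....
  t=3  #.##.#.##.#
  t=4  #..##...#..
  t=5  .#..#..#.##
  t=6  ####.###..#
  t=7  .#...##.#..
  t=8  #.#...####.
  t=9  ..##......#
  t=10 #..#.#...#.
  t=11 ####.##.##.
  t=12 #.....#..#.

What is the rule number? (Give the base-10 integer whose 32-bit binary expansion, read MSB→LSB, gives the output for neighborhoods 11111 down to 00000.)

2257941284

  ##### -> #   bit 31 = 1  t=6,i=1
  ####. -> .   bit 30 = 0  t=6,i=2
  ###.# -> .   bit 29 = 0  t=0,i=7
  ###.. -> .   bit 28 = 0  t=6,i=7
  ##.## -> .   bit 27 = 0  t=0,i=8
  ##.#. -> #   bit 26 = 1  t=0,i=0
  ##..# -> #   bit 25 = 1  t=6,i=8
  ##... -> .   bit 24 = 0  t=1,i=1
  #.### -> #   bit 23 = 1  t=0,i=5
  #.##. -> .   bit 22 = 0  t=0,i=9
  #.#.# -> .   bit 21 = 0  t=0,i=1
  #.#.. -> #   bit 20 = 1  t=2,i=2
  #..## -> .   bit 19 = 0  t=4,i=2
  #..#. -> #   bit 18 = 1  t=4,i=10
  #...# -> .   bit 17 = 0  t=1,i=8
  #.... -> #   bit 16 = 1  t=1,i=2
  .#### -> .   bit 15 = 0  t=6,i=0
  .###. -> #   bit 14 = 1  t=0,i=6
  .##.# -> #   bit 13 = 1  t=0,i=10
  .##.. -> #   bit 12 = 1  t=1,i=0
  .#.## -> .   bit 11 = 0  t=0,i=4
  .#.#. -> .   bit 10 = 0  t=0,i=2
  .#..# -> #   bit 9 = 1  t=4,i=1
  .#... -> #   bit 8 = 1  t=2,i=3
  ..### -> .   bit 7 = 0  t=6,i=10
  ..##. -> .   bit 6 = 0  t=1,i=5
  ..#.# -> #   bit 5 = 1  t=2,i=0
  ..#.. -> .   bit 4 = 0  t=2,i=6
  ...## -> .   bit 3 = 0  t=1,i=4
  ...#. -> #   bit 2 = 1  t=2,i=5
  ....# -> .   bit 1 = 0  t=1,i=3
  ..... -> .   bit 0 = 0  t=9,i=6
  bits 10000110100101010111001100100100 = 2257941284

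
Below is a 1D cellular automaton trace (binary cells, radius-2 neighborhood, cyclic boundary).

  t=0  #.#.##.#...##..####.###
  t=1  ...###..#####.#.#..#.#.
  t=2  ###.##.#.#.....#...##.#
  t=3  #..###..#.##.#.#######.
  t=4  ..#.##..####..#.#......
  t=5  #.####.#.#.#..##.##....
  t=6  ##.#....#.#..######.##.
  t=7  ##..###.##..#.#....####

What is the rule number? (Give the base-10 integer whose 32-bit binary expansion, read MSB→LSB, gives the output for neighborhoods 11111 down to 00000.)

  nb #####: next=.  (t=1,i=10, bit31=0)
  nb ####.: next=.  (t=0,i=17, bit30=0)
  nb ###.#: next=.  (t=0,i=0, bit29=0)
  nb ###..: next=#  (t=1,i=5, bit28=1)
  nb ##.##: next=#  (t=0,i=19, bit27=1)
  nb ##.#.: next=.  (t=0,i=1, bit26=0)
  nb ##..#: next=.  (t=0,i=13, bit25=0)
  nb ##...: next=.  (t=5,i=19, bit24=0)
  nb #.###: next=.  (t=0,i=20, bit23=0)
  nb #.##.: next=#  (t=0,i=4, bit22=1)
  nb #.#.#: next=.  (t=0,i=2, bit21=0)
  nb #.#..: next=.  (t=0,i=7, bit20=0)
  nb #..##: next=#  (t=0,i=14, bit19=1)
  nb #..#.: next=.  (t=1,i=18, bit18=0)
  nb #...#: next=#  (t=0,i=9, bit17=1)
  nb #....: next=#  (t=1,i=0, bit16=1)
  nb .####: next=#  (t=0,i=16, bit15=1)
  nb .###.: next=#  (t=1,i=4, bit14=1)
  nb .##.#: next=#  (t=0,i=5, bit13=1)
  nb .##..: next=#  (t=0,i=12, bit12=1)
  nb .#.##: next=#  (t=0,i=3, bit11=1)
  nb .#.#.: next=#  (t=1,i=15, bit10=1)
  nb .#..#: next=.  (t=1,i=17, bit9=0)
  nb .#...: next=#  (t=0,i=8, bit8=1)
  nb ..###: next=.  (t=0,i=15, bit7=0)
  nb ..##.: next=#  (t=0,i=11, bit6=1)
  nb ..#.#: next=#  (t=1,i=19, bit5=1)
  nb ..#..: next=#  (t=2,i=15, bit4=1)
  nb ...##: next=#  (t=0,i=10, bit3=1)
  nb ...#.: next=.  (t=2,i=14, bit2=0)
  nb ....#: next=#  (t=1,i=1, bit1=1)
  nb .....: next=.  (t=2,i=12, bit0=0)
  bits 00011000010010111111110101111010 = 407633274

407633274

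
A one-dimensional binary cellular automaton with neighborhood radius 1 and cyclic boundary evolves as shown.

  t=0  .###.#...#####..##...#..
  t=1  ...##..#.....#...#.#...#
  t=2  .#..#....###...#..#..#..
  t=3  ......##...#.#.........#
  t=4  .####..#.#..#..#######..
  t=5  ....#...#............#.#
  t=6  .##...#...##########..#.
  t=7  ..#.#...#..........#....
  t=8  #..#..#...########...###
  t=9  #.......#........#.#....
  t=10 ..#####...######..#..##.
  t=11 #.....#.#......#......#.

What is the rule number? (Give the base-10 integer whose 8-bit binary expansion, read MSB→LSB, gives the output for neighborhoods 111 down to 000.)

  nb ###: next=.  (t=0,i=2, bit7=0)
  nb ##.: next=#  (t=0,i=3, bit6=1)
  nb #.#: next=#  (t=0,i=4, bit5=1)
  nb #..: next=.  (t=0,i=6, bit4=0)
  nb .##: next=.  (t=0,i=1, bit3=0)
  nb .#.: next=.  (t=0,i=5, bit2=0)
  nb ..#: next=.  (t=0,i=0, bit1=0)
  nb ...: next=#  (t=0,i=7, bit0=1)
  bits 01100001 = 97

97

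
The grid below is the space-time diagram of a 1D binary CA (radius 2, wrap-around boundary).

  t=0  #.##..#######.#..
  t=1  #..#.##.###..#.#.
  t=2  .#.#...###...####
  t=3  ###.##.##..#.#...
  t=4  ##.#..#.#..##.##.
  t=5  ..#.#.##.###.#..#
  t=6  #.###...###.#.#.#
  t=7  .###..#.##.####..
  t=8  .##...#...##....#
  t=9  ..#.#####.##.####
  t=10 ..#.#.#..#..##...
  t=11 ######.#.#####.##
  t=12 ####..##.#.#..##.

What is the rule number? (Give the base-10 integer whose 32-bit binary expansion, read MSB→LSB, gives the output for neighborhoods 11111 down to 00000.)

  ##### -> #   bit 31 = 1  t=0,i=8
  ####. -> .   bit 30 = 0  t=0,i=11
  ###.# -> .   bit 29 = 0  t=0,i=12
  ###.. -> .   bit 28 = 0  t=1,i=10
  ##.## -> #   bit 27 = 1  t=1,i=7
  ##.#. -> #   bit 26 = 1  t=0,i=13
  ##..# -> .   bit 25 = 0  t=0,i=4
  ##... -> .   bit 24 = 0  t=2,i=10
  #.### -> #   bit 23 = 1  t=1,i=8
  #.##. -> .   bit 22 = 0  t=0,i=2
  #.#.# -> #   bit 21 = 1  t=1,i=15
  #.#.. -> .   bit 20 = 0  t=0,i=14
  #..## -> #   bit 19 = 1  t=0,i=5
  #..#. -> .   bit 18 = 0  t=0,i=16
  #...# -> #   bit 17 = 1  t=2,i=5
  #.... -> #   bit 16 = 1  t=8,i=13
  .#### -> .   bit 15 = 0  t=0,i=7
  .###. -> #   bit 14 = 1  t=1,i=9
  .##.# -> .   bit 13 = 0  t=1,i=6
  .##.. -> #   bit 12 = 1  t=0,i=3
  .#.## -> .   bit 11 = 0  t=0,i=1
  .#.#. -> #   bit 10 = 1  t=1,i=14
  .#..# -> #   bit 9 = 1  t=0,i=15
  .#... -> #   bit 8 = 1  t=2,i=4
  ..### -> #   bit 7 = 1  t=0,i=6
  ..##. -> #   bit 6 = 1  t=4,i=11
  ..#.# -> #   bit 5 = 1  t=0,i=0
  ..#.. -> #   bit 4 = 1  t=5,i=16
  ...## -> .   bit 3 = 0  t=2,i=6
  ...#. -> #   bit 2 = 1  t=8,i=5
  ....# -> #   bit 1 = 1  t=8,i=14
  ..... -> #   bit 0 = 1  t=10,i=16
  bits 10001100101010110101011111110111 = 2360039415

2360039415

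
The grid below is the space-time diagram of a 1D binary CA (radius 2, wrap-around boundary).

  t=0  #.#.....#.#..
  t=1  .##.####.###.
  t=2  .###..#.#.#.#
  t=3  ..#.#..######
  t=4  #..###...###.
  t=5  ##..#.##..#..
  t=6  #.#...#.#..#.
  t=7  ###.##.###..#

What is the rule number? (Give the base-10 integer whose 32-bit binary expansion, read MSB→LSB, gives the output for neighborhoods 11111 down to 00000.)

3413337671

  [31] ##### => #  t=3,i=9
  [30] ####. => #  t=1,i=6
  [29] ###.# => .  t=1,i=7
  [28] ###.. => .  t=1,i=11
  [27] ##.## => #  t=1,i=3
  [26] ##.#. => .  t=4,i=12
  [25] ##..# => #  t=1,i=12
  [24] ##... => #  t=4,i=6
  [23] #.### => .  t=1,i=4
  [22] #.##. => #  t=5,i=6
  [21] #.#.# => #  t=2,i=8
  [20] #.#.. => #  t=0,i=2
  [19] #..## => .  t=1,i=0
  [18] #..#. => .  t=0,i=12
  [17] #...# => #  t=4,i=7
  [16] #.... => #  t=0,i=4
  [15] .#### => .  t=1,i=5
  [14] .###. => #  t=1,i=10
  [13] .##.# => #  t=1,i=2
  [12] .##.. => .  t=5,i=1
  [11] .#.## => .  t=2,i=0
  [10] .#.#. => #  t=0,i=1
  [9] .#..# => #  t=0,i=11
  [8] .#... => .  t=0,i=3
  [7] ..### => .  t=3,i=7
  [6] ..##. => #  t=1,i=1
  [5] ..#.# => .  t=0,i=0
  [4] ..#.. => .  t=5,i=10
  [3] ...## => .  t=4,i=8
  [2] ...#. => #  t=0,i=7
  [1] ....# => #  t=0,i=6
  [0] ..... => #  t=0,i=5
  bits 11001011011100110110011001000111 = 3413337671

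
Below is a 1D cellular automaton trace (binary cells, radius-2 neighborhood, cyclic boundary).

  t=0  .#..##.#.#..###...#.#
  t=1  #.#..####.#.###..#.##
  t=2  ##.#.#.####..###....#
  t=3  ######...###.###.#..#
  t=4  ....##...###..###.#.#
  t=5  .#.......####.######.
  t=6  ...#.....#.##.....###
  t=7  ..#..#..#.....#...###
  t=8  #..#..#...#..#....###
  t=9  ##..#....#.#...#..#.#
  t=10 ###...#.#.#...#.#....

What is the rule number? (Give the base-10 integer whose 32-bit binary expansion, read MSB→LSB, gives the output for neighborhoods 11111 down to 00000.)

  #####|.  b31=0 t=3,i=1
  ####.|#  b30=1 t=1,i=7
  ###.#|#  b29=1 t=1,i=0
  ###..|#  b28=1 t=0,i=14
  ##.##|.  b27=0 t=3,i=12
  ##.#.|#  b26=1 t=0,i=6
  ##..#|#  b25=1 t=1,i=15
  ##...|.  b24=0 t=0,i=15
  #.###|.  b23=0 t=1,i=12
  #.##.|.  b22=0 t=6,i=11
  #.#.#|#  b21=1 t=0,i=7
  #.#..|.  b20=0 t=0,i=1
  #..##|.  b19=0 t=0,i=3
  #..#.|.  b18=0 t=1,i=16
  #...#|.  b17=0 t=0,i=16
  #....|#  b16=1 t=2,i=17
  .####|.  b15=0 t=1,i=6
  .###.|#  b14=1 t=0,i=13
  .##.#|#  b13=1 t=0,i=5
  .##..|.  b12=0 t=4,i=5
  .#.##|.  b11=0 t=1,i=11
  .#.#.|#  b10=1 t=0,i=0
  .#..#|#  b9=1 t=0,i=2
  .#...|.  b8=0 t=4,i=0
  ..###|#  b7=1 t=0,i=12
  ..##.|.  b6=0 t=0,i=4
  ..#.#|.  b5=0 t=0,i=18
  ..#..|.  b4=0 t=5,i=1
  ...##|.  b3=0 t=2,i=19
  ...#.|#  b2=1 t=0,i=17
  ....#|.  b1=0 t=2,i=18
  .....|.  b0=0 t=5,i=4
  bits 01110110001000010110011010000100 = 1981900420

1981900420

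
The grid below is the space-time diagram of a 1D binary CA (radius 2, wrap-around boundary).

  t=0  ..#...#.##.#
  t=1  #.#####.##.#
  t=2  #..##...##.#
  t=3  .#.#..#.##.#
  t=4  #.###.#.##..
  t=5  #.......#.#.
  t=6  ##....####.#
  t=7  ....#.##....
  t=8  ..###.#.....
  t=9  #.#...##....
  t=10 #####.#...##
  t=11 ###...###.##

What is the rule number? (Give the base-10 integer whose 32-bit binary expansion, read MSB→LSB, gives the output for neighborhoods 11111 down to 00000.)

2186455030

  #####|#  b31=1 t=1,i=4
  ####.|.  b30=0 t=1,i=5
  ###.#|.  b29=0 t=1,i=6
  ###..|.  b28=0 t=6,i=1
  ##.##|.  b27=0 t=1,i=1
  ##.#.|.  b26=0 t=0,i=10
  ##..#|#  b25=1 t=2,i=1
  ##...|.  b24=0 t=2,i=5
  #.###|.  b23=0 t=1,i=2
  #.##.|#  b22=1 t=0,i=8
  #.#.#|.  b21=0 t=3,i=1
  #.#..|#  b20=1 t=0,i=11
  #..##|.  b19=0 t=2,i=2
  #..#.|.  b18=0 t=0,i=1
  #...#|#  b17=1 t=0,i=4
  #....|.  b16=0 t=5,i=2
  .####|#  b15=1 t=1,i=3
  .###.|.  b14=0 t=4,i=3
  .##.#|#  b13=1 t=0,i=9
  .##..|.  b12=0 t=2,i=0
  .#.##|.  b11=0 t=0,i=7
  .#.#.|#  b10=1 t=3,i=0
  .#..#|#  b9=1 t=0,i=0
  .#...|#  b8=1 t=0,i=3
  ..###|#  b7=1 t=6,i=6
  ..##.|#  b6=1 t=2,i=3
  ..#.#|#  b5=1 t=0,i=6
  ..#..|#  b4=1 t=0,i=2
  ...##|.  b3=0 t=2,i=7
  ...#.|#  b2=1 t=0,i=5
  ....#|#  b1=1 t=5,i=6
  .....|.  b0=0 t=5,i=3
  bits 10000010010100101010011111110110 = 2186455030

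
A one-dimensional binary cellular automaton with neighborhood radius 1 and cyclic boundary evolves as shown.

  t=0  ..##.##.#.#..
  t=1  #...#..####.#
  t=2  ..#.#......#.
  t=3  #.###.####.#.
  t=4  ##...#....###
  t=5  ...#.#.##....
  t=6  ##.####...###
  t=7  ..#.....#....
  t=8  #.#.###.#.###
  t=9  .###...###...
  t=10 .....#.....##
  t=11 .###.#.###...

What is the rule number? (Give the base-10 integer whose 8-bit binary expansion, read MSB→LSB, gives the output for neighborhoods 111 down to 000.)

37

  nb ###: next=.  (t=1,i=8, bit7=0)
  nb ##.: next=.  (t=0,i=3, bit6=0)
  nb #.#: next=#  (t=0,i=4, bit5=1)
  nb #..: next=.  (t=0,i=11, bit4=0)
  nb .##: next=.  (t=0,i=2, bit3=0)
  nb .#.: next=#  (t=0,i=8, bit2=1)
  nb ..#: next=.  (t=0,i=1, bit1=0)
  nb ...: next=#  (t=0,i=0, bit0=1)
  bits 00100101 = 37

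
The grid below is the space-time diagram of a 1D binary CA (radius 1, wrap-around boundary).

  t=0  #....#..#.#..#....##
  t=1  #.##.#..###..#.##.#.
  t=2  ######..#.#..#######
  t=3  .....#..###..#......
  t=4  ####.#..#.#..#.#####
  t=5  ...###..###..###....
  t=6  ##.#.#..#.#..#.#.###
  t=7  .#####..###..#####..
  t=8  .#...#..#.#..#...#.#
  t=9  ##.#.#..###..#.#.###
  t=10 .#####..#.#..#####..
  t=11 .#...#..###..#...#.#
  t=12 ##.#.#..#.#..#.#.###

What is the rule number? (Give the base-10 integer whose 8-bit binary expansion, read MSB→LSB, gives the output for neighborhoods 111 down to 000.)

  ###|.  b7=0 t=0,i=19
  ##.|#  b6=1 t=0,i=0
  #.#|#  b5=1 t=0,i=9
  #..|.  b4=0 t=0,i=1
  .##|#  b3=1 t=0,i=18
  .#.|#  b2=1 t=0,i=5
  ..#|.  b1=0 t=0,i=4
  ...|#  b0=1 t=0,i=2
  bits 01101101 = 109

109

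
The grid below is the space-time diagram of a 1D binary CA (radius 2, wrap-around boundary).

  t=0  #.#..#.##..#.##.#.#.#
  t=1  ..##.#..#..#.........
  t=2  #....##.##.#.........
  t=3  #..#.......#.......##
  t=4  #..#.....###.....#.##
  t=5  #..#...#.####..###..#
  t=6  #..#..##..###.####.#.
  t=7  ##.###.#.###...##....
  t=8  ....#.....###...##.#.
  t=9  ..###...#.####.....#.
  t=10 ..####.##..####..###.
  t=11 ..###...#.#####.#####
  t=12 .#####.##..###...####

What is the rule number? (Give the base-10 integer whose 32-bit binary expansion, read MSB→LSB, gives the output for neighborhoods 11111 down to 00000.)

  nb #####: next=#  (t=11,i=12, bit31=1)
  nb ####.: next=#  (t=5,i=11, bit30=1)
  nb ###.#: next=.  (t=6,i=12, bit29=0)
  nb ###..: next=#  (t=3,i=0, bit28=1)
  nb ##.##: next=.  (t=2,i=7, bit27=0)
  nb ##.#.: next=.  (t=0,i=1, bit26=0)
  nb ##..#: next=.  (t=0,i=9, bit25=0)
  nb ##...: next=#  (t=4,i=12, bit24=1)
  nb #.###: next=.  (t=4,i=19, bit23=0)
  nb #.##.: next=.  (t=0,i=7, bit22=0)
  nb #.#.#: next=.  (t=0,i=16, bit21=0)
  nb #.#..: next=#  (t=0,i=2, bit20=1)
  nb #..##: next=#  (t=5,i=14, bit19=1)
  nb #..#.: next=.  (t=0,i=4, bit18=0)
  nb #...#: next=.  (t=5,i=5, bit17=0)
  nb #....: next=.  (t=1,i=13, bit16=0)
  nb .####: next=#  (t=5,i=10, bit15=1)
  nb .###.: next=#  (t=3,i=20, bit14=1)
  nb .##.#: next=.  (t=0,i=0, bit13=0)
  nb .##..: next=#  (t=0,i=8, bit12=1)
  nb .#.##: next=.  (t=0,i=6, bit11=0)
  nb .#.#.: next=.  (t=0,i=17, bit10=0)
  nb .#..#: next=#  (t=0,i=3, bit9=1)
  nb .#...: next=.  (t=1,i=12, bit8=0)
  nb ..###: next=#  (t=3,i=19, bit7=1)
  nb ..##.: next=.  (t=1,i=2, bit6=0)
  nb ..#.#: next=#  (t=0,i=5, bit5=1)
  nb ..#..: next=#  (t=1,i=8, bit4=1)
  nb ...##: next=.  (t=1,i=1, bit3=0)
  nb ...#.: next=#  (t=2,i=20, bit2=1)
  nb ....#: next=#  (t=1,i=0, bit1=1)
  nb .....: next=.  (t=1,i=14, bit0=0)
  bits 11010001000110001101001010110110 = 3508064950

3508064950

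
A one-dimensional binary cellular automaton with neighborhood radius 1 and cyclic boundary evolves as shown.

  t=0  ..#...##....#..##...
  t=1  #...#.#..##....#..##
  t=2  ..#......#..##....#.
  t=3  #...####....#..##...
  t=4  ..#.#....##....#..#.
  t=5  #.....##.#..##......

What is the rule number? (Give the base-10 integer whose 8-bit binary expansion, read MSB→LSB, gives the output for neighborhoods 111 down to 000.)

9

  ### -> .   bit 7 = 0  t=1,i=19
  ##. -> .   bit 6 = 0  t=0,i=7
  #.# -> .   bit 5 = 0  t=1,i=5
  #.. -> .   bit 4 = 0  t=0,i=3
  .## -> #   bit 3 = 1  t=0,i=6
  .#. -> .   bit 2 = 0  t=0,i=2
  ..# -> .   bit 1 = 0  t=0,i=1
  ... -> #   bit 0 = 1  t=0,i=0
  bits 00001001 = 9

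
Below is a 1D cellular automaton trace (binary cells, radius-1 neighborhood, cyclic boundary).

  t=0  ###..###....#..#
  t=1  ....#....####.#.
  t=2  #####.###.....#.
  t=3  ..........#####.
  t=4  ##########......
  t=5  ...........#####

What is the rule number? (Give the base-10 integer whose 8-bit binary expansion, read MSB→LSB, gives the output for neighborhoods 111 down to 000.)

  ###|.  b7=0 t=0,i=0
  ##.|.  b6=0 t=0,i=2
  #.#|.  b5=0 t=1,i=13
  #..|.  b4=0 t=0,i=3
  .##|.  b3=0 t=0,i=5
  .#.|#  b2=1 t=0,i=12
  ..#|#  b1=1 t=0,i=4
  ...|#  b0=1 t=0,i=9
  bits 00000111 = 7

7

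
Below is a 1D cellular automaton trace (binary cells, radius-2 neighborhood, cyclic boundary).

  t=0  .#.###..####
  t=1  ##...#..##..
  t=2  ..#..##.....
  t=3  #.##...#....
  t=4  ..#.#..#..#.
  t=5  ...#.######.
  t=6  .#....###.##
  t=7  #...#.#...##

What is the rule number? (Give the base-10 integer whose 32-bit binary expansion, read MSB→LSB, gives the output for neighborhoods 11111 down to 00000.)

  ##### -> #   bit 31 = 1  t=5,i=7
  ####. -> .   bit 30 = 0  t=0,i=10
  ###.# -> .   bit 29 = 0  t=0,i=11
  ###.. -> #   bit 28 = 1  t=0,i=5
  ##.## -> .   bit 27 = 0  t=6,i=9
  ##.#. -> #   bit 26 = 1  t=0,i=0
  ##..# -> .   bit 25 = 0  t=0,i=6
  ##... -> #   bit 24 = 1  t=1,i=2
  #.### -> .   bit 23 = 0  t=0,i=3
  #.##. -> #   bit 22 = 1  t=3,i=2
  #.#.# -> #   bit 21 = 1  t=0,i=1
  #.#.. -> .   bit 20 = 0  t=4,i=4
  #..## -> .   bit 19 = 0  t=0,i=7
  #..#. -> #   bit 18 = 1  t=4,i=6
  #...# -> .   bit 17 = 0  t=1,i=3
  #.... -> .   bit 16 = 0  t=2,i=8
  .#### -> #   bit 15 = 1  t=0,i=9
  .###. -> .   bit 14 = 0  t=0,i=4
  .##.# -> #   bit 13 = 1  t=6,i=11
  .##.. -> .   bit 12 = 0  t=1,i=1
  .#.## -> .   bit 11 = 0  t=0,i=2
  .#.#. -> #   bit 10 = 1  t=4,i=3
  .#..# -> #   bit 9 = 1  t=1,i=6
  .#... -> .   bit 8 = 0  t=3,i=8
  ..### -> #   bit 7 = 1  t=0,i=8
  ..##. -> .   bit 6 = 0  t=1,i=0
  ..#.# -> .   bit 5 = 0  t=3,i=0
  ..#.. -> #   bit 4 = 1  t=1,i=5
  ...## -> .   bit 3 = 0  t=6,i=5
  ...#. -> .   bit 2 = 0  t=1,i=4
  ....# -> #   bit 1 = 1  t=2,i=0
  ..... -> .   bit 0 = 0  t=2,i=9
  bits 10010101011001001010011010010010 = 2506401426

2506401426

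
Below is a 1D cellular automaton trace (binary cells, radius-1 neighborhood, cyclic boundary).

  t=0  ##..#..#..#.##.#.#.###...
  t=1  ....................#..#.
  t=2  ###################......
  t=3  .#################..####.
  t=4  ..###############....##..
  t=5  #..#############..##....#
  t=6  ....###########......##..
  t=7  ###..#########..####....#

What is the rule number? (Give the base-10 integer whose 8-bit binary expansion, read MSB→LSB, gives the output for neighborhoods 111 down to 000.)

129

  ###|#  b7=1 t=0,i=20
  ##.|.  b6=0 t=0,i=1
  #.#|.  b5=0 t=0,i=11
  #..|.  b4=0 t=0,i=2
  .##|.  b3=0 t=0,i=0
  .#.|.  b2=0 t=0,i=4
  ..#|.  b1=0 t=0,i=3
  ...|#  b0=1 t=0,i=23
  bits 10000001 = 129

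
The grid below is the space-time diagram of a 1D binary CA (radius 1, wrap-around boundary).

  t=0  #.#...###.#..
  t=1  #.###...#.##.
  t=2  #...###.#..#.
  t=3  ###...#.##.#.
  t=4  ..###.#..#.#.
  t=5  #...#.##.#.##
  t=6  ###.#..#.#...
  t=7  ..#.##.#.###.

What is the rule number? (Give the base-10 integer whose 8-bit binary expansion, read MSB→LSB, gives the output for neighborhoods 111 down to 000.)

85

  [7] ### => .  t=0,i=7
  [6] ##. => #  t=0,i=8
  [5] #.# => .  t=0,i=1
  [4] #.. => #  t=0,i=3
  [3] .## => .  t=0,i=6
  [2] .#. => #  t=0,i=0
  [1] ..# => .  t=0,i=5
  [0] ... => #  t=0,i=4
  bits 01010101 = 85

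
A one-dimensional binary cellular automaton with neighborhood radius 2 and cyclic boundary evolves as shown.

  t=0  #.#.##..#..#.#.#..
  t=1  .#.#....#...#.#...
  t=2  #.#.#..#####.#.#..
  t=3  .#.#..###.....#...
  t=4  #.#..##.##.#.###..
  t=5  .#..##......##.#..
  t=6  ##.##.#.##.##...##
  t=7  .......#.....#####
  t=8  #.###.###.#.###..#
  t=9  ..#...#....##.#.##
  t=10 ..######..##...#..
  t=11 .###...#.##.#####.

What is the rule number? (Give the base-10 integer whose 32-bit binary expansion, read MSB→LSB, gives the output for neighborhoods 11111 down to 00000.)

  [31] ##### => .  t=2,i=9
  [30] ####. => .  t=2,i=10
  [29] ###.# => .  t=2,i=11
  [28] ###.. => #  t=3,i=8
  [27] ##.## => .  t=4,i=7
  [26] ##.#. => .  t=2,i=12
  [25] ##..# => .  t=0,i=6
  [24] ##... => #  t=3,i=9
  [23] #.### => #  t=4,i=13
  [22] #.##. => .  t=0,i=4
  [21] #.#.# => .  t=0,i=2
  [20] #.#.. => .  t=0,i=15
  [19] #..## => #  t=2,i=6
  [18] #..#. => .  t=0,i=7
  [17] #...# => #  t=1,i=10
  [16] #.... => .  t=1,i=5
  [15] .#### => #  t=2,i=8
  [14] .###. => .  t=3,i=7
  [13] .##.# => .  t=4,i=6
  [12] .##.. => .  t=0,i=5
  [11] .#.## => #  t=0,i=3
  [10] .#.#. => #  t=0,i=1
  [9] .#..# => .  t=0,i=9
  [8] .#... => #  t=1,i=4
  [7] ..### => #  t=2,i=7
  [6] ..##. => #  t=4,i=5
  [5] ..#.# => .  t=0,i=0
  [4] ..#.. => #  t=0,i=8
  [3] ...## => #  t=5,i=11
  [2] ...#. => #  t=1,i=0
  [1] ....# => .  t=1,i=6
  [0] ..... => #  t=3,i=11
  bits 00010001100010101000110111011101 = 294292957

294292957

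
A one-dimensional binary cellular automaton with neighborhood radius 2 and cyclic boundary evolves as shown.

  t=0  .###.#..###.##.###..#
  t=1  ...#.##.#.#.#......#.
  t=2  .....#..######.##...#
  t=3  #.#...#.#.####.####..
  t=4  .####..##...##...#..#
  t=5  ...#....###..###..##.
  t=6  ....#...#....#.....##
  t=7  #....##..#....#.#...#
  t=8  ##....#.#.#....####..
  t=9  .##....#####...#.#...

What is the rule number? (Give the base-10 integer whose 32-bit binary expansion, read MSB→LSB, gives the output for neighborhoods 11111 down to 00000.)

  #####|#  b31=1 t=2,i=10
  ####.|#  b30=1 t=2,i=12
  ###.#|#  b29=1 t=0,i=3
  ###..|.  b28=0 t=0,i=17
  ##.##|.  b27=0 t=0,i=11
  ##.#.|.  b26=0 t=0,i=4
  ##..#|.  b25=0 t=0,i=18
  ##...|#  b24=1 t=2,i=17
  #.###|.  b23=0 t=0,i=1
  #.##.|#  b22=1 t=0,i=12
  #.#.#|#  b21=1 t=1,i=8
  #.#..|#  b20=1 t=0,i=5
  #..##|.  b19=0 t=0,i=7
  #..#.|#  b18=1 t=0,i=19
  #...#|#  b17=1 t=2,i=18
  #....|.  b16=0 t=1,i=0
  .####|.  b15=0 t=2,i=9
  .###.|.  b14=0 t=0,i=2
  .##.#|.  b13=0 t=0,i=13
  .##..|#  b12=1 t=2,i=16
  .#.##|.  b11=0 t=0,i=0
  .#.#.|#  b10=1 t=1,i=9
  .#..#|#  b9=1 t=0,i=6
  .#...|#  b8=1 t=1,i=13
  ..###|#  b7=1 t=0,i=8
  ..##.|.  b6=0 t=4,i=7
  ..#.#|.  b5=0 t=0,i=20
  ..#..|.  b4=0 t=1,i=19
  ...##|.  b3=0 t=4,i=11
  ...#.|.  b2=0 t=1,i=2
  ....#|.  b1=0 t=1,i=1
  .....|#  b0=1 t=1,i=15
  bits 11100001011101100001011110000001 = 3782612865

3782612865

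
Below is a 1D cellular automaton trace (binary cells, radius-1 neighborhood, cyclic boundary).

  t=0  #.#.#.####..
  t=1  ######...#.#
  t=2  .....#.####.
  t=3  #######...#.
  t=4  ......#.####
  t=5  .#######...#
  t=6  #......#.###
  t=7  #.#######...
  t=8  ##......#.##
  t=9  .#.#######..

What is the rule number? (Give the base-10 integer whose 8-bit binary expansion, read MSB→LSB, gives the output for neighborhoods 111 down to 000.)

  ###|.  b7=0 t=0,i=7
  ##.|#  b6=1 t=0,i=9
  #.#|#  b5=1 t=0,i=1
  #..|.  b4=0 t=0,i=10
  .##|.  b3=0 t=0,i=6
  .#.|#  b2=1 t=0,i=0
  ..#|#  b1=1 t=0,i=11
  ...|#  b0=1 t=1,i=7
  bits 01100111 = 103

103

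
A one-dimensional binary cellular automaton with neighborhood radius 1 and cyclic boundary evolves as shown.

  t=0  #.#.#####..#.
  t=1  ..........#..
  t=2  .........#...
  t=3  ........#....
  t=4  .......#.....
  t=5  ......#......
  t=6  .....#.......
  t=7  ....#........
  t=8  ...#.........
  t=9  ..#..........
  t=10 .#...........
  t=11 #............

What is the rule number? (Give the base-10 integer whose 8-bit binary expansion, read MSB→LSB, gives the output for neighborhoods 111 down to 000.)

2

  ###|.  b7=0 t=0,i=5
  ##.|.  b6=0 t=0,i=8
  #.#|.  b5=0 t=0,i=1
  #..|.  b4=0 t=0,i=9
  .##|.  b3=0 t=0,i=4
  .#.|.  b2=0 t=0,i=0
  ..#|#  b1=1 t=0,i=10
  ...|.  b0=0 t=1,i=0
  bits 00000010 = 2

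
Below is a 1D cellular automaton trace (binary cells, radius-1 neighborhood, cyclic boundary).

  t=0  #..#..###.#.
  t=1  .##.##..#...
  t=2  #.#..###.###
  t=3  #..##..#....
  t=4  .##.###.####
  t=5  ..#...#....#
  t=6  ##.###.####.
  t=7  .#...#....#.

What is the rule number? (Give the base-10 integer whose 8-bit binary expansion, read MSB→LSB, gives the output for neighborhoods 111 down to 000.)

83

  ###|.  b7=0 t=0,i=7
  ##.|#  b6=1 t=0,i=8
  #.#|.  b5=0 t=0,i=9
  #..|#  b4=1 t=0,i=1
  .##|.  b3=0 t=0,i=6
  .#.|.  b2=0 t=0,i=0
  ..#|#  b1=1 t=0,i=2
  ...|#  b0=1 t=1,i=10
  bits 01010011 = 83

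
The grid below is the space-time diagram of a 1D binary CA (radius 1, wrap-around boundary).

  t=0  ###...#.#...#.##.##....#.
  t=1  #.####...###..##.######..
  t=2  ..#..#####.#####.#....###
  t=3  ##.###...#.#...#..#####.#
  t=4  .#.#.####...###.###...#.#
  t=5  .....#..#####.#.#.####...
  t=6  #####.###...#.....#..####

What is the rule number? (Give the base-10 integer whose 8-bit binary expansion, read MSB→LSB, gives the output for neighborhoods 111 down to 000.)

  ### -> .   bit 7 = 0  t=0,i=1
  ##. -> #   bit 6 = 1  t=0,i=2
  #.# -> .   bit 5 = 0  t=0,i=7
  #.. -> #   bit 4 = 1  t=0,i=3
  .## -> #   bit 3 = 1  t=0,i=0
  .#. -> .   bit 2 = 0  t=0,i=6
  ..# -> #   bit 1 = 1  t=0,i=5
  ... -> #   bit 0 = 1  t=0,i=4
  bits 01011011 = 91

91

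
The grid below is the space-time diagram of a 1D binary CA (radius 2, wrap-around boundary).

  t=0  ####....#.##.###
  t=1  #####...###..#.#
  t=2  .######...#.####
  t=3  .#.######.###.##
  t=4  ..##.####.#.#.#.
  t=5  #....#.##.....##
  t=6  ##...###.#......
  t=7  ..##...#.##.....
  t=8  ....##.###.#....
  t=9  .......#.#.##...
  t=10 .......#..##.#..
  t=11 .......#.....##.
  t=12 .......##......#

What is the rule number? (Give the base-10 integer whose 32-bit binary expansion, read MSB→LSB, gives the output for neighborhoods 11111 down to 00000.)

4057336112

  ##### -> #   bit 31 = 1  t=0,i=0
  ####. -> #   bit 30 = 1  t=0,i=2
  ###.# -> #   bit 29 = 1  t=2,i=15
  ###.. -> #   bit 28 = 1  t=0,i=3
  ##.## -> .   bit 27 = 0  t=0,i=12
  ##.#. -> .   bit 26 = 0  t=3,i=0
  ##..# -> .   bit 25 = 0  t=1,i=11
  ##... -> #   bit 24 = 1  t=0,i=4
  #.### -> #   bit 23 = 1  t=0,i=13
  #.##. -> #   bit 22 = 1  t=0,i=10
  #.#.# -> .   bit 21 = 0  t=3,i=1
  #.#.. -> #   bit 20 = 1  t=4,i=14
  #..## -> .   bit 19 = 0  t=10,i=9
  #..#. -> #   bit 18 = 1  t=1,i=12
  #...# -> #   bit 17 = 1  t=1,i=6
  #.... -> .   bit 16 = 0  t=0,i=5
  .#### -> .   bit 15 = 0  t=0,i=14
  .###. -> .   bit 14 = 0  t=1,i=9
  .##.# -> .   bit 13 = 0  t=0,i=11
  .##.. -> .   bit 12 = 0  t=5,i=8
  .#.## -> #   bit 11 = 1  t=0,i=9
  .#.#. -> .   bit 10 = 0  t=4,i=11
  .#..# -> .   bit 9 = 0  t=10,i=8
  .#... -> #   bit 8 = 1  t=4,i=15
  ..### -> .   bit 7 = 0  t=1,i=8
  ..##. -> .   bit 6 = 0  t=4,i=2
  ..#.# -> #   bit 5 = 1  t=0,i=8
  ..#.. -> #   bit 4 = 1  t=10,i=7
  ...## -> .   bit 3 = 0  t=1,i=7
  ...#. -> .   bit 2 = 0  t=0,i=7
  ....# -> .   bit 1 = 0  t=0,i=6
  ..... -> .   bit 0 = 0  t=5,i=11
  bits 11110001110101100000100100110000 = 4057336112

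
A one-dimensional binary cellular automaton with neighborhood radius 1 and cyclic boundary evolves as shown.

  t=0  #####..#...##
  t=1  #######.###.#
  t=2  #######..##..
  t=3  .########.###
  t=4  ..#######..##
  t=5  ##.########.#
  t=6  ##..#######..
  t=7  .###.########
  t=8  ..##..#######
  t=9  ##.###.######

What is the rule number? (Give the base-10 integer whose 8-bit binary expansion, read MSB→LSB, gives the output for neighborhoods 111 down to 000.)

211

  ###|#  b7=1 t=0,i=0
  ##.|#  b6=1 t=0,i=4
  #.#|.  b5=0 t=1,i=7
  #..|#  b4=1 t=0,i=5
  .##|.  b3=0 t=0,i=11
  .#.|.  b2=0 t=0,i=7
  ..#|#  b1=1 t=0,i=6
  ...|#  b0=1 t=0,i=9
  bits 11010011 = 211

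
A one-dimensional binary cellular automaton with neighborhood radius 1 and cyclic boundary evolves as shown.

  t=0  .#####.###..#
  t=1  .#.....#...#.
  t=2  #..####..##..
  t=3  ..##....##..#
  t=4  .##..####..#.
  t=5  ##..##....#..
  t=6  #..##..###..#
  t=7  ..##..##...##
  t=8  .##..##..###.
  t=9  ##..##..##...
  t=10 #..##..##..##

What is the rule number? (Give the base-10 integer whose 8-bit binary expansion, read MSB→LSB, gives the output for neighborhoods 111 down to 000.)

  nb ###: next=.  (t=0,i=2, bit7=0)
  nb ##.: next=.  (t=0,i=5, bit6=0)
  nb #.#: next=.  (t=0,i=0, bit5=0)
  nb #..: next=.  (t=0,i=10, bit4=0)
  nb .##: next=#  (t=0,i=1, bit3=1)
  nb .#.: next=.  (t=0,i=12, bit2=0)
  nb ..#: next=#  (t=0,i=11, bit1=1)
  nb ...: next=#  (t=1,i=3, bit0=1)
  bits 00001011 = 11

11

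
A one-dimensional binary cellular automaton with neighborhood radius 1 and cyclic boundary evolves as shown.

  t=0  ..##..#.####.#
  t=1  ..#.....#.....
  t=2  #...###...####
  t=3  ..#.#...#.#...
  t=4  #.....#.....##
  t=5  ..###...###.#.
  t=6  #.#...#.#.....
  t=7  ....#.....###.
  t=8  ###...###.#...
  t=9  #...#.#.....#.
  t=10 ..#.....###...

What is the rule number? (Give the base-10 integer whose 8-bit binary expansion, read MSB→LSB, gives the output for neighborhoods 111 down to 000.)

9

  ### -> .   bit 7 = 0  t=0,i=9
  ##. -> .   bit 6 = 0  t=0,i=3
  #.# -> .   bit 5 = 0  t=0,i=7
  #.. -> .   bit 4 = 0  t=0,i=0
  .## -> #   bit 3 = 1  t=0,i=2
  .#. -> .   bit 2 = 0  t=0,i=6
  ..# -> .   bit 1 = 0  t=0,i=1
  ... -> #   bit 0 = 1  t=1,i=0
  bits 00001001 = 9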